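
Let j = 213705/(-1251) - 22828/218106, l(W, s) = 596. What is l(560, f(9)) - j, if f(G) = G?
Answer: 11625436763/15158367 ≈ 766.93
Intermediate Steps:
j = -2591050031/15158367 (j = 213705*(-1/1251) - 22828*1/218106 = -23745/139 - 11414/109053 = -2591050031/15158367 ≈ -170.93)
l(560, f(9)) - j = 596 - 1*(-2591050031/15158367) = 596 + 2591050031/15158367 = 11625436763/15158367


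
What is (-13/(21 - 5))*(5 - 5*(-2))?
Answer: -195/16 ≈ -12.188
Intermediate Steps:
(-13/(21 - 5))*(5 - 5*(-2)) = (-13/16)*(5 + 10) = ((1/16)*(-13))*15 = -13/16*15 = -195/16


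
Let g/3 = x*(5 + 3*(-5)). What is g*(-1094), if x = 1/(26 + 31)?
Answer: 10940/19 ≈ 575.79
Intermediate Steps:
x = 1/57 ≈ 0.017544
g = -10/19 (g = 3*((5 + 3*(-5))/57) = 3*((5 - 15)/57) = 3*((1/57)*(-10)) = 3*(-10/57) = -10/19 ≈ -0.52632)
g*(-1094) = -10/19*(-1094) = 10940/19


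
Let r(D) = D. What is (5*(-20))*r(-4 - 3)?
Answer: 700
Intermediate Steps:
(5*(-20))*r(-4 - 3) = (5*(-20))*(-4 - 3) = -100*(-7) = 700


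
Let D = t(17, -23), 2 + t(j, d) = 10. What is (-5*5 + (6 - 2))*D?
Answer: -168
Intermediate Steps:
t(j, d) = 8 (t(j, d) = -2 + 10 = 8)
D = 8
(-5*5 + (6 - 2))*D = (-5*5 + (6 - 2))*8 = (-25 + 4)*8 = -21*8 = -168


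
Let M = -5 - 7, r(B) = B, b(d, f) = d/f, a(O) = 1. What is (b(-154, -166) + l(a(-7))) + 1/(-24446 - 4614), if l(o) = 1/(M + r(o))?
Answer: 22200927/26531780 ≈ 0.83677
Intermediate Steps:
M = -12
l(o) = 1/(-12 + o)
(b(-154, -166) + l(a(-7))) + 1/(-24446 - 4614) = (-154/(-166) + 1/(-12 + 1)) + 1/(-24446 - 4614) = (-154*(-1/166) + 1/(-11)) + 1/(-29060) = (77/83 - 1/11) - 1/29060 = 764/913 - 1/29060 = 22200927/26531780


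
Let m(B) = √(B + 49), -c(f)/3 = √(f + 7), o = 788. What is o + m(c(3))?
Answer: 788 + √(49 - 3*√10) ≈ 794.29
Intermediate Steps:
c(f) = -3*√(7 + f) (c(f) = -3*√(f + 7) = -3*√(7 + f))
m(B) = √(49 + B)
o + m(c(3)) = 788 + √(49 - 3*√(7 + 3)) = 788 + √(49 - 3*√10)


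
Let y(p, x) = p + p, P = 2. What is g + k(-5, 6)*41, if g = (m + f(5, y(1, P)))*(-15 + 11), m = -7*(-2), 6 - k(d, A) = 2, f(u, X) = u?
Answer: 88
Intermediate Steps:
y(p, x) = 2*p
k(d, A) = 4 (k(d, A) = 6 - 1*2 = 6 - 2 = 4)
m = 14
g = -76 (g = (14 + 5)*(-15 + 11) = 19*(-4) = -76)
g + k(-5, 6)*41 = -76 + 4*41 = -76 + 164 = 88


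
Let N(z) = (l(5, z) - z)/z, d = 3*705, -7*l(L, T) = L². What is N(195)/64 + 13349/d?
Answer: 38774293/6158880 ≈ 6.2957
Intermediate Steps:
l(L, T) = -L²/7
d = 2115
N(z) = (-25/7 - z)/z (N(z) = (-⅐*5² - z)/z = (-⅐*25 - z)/z = (-25/7 - z)/z)
N(195)/64 + 13349/d = ((-25/7 - 1*195)/195)/64 + 13349/2115 = ((-25/7 - 195)/195)*(1/64) + 13349*(1/2115) = ((1/195)*(-1390/7))*(1/64) + 13349/2115 = -278/273*1/64 + 13349/2115 = -139/8736 + 13349/2115 = 38774293/6158880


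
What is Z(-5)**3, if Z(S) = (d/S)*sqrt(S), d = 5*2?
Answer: 40*I*sqrt(5) ≈ 89.443*I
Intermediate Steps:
d = 10
Z(S) = 10/sqrt(S) (Z(S) = (10/S)*sqrt(S) = 10/sqrt(S))
Z(-5)**3 = (10/sqrt(-5))**3 = (10*(-I*sqrt(5)/5))**3 = (-2*I*sqrt(5))**3 = 40*I*sqrt(5)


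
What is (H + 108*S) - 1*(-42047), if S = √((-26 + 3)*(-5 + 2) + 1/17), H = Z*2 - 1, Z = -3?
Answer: 42040 + 108*√19958/17 ≈ 42938.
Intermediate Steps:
H = -7 (H = -3*2 - 1 = -6 - 1 = -7)
S = √19958/17 (S = √(-23*(-3) + 1/17) = √(69 + 1/17) = √(1174/17) = √19958/17 ≈ 8.3102)
(H + 108*S) - 1*(-42047) = (-7 + 108*(√19958/17)) - 1*(-42047) = (-7 + 108*√19958/17) + 42047 = 42040 + 108*√19958/17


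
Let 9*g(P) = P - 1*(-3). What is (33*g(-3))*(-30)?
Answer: 0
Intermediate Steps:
g(P) = ⅓ + P/9 (g(P) = (P - 1*(-3))/9 = (P + 3)/9 = (3 + P)/9 = ⅓ + P/9)
(33*g(-3))*(-30) = (33*(⅓ + (⅑)*(-3)))*(-30) = (33*(⅓ - ⅓))*(-30) = (33*0)*(-30) = 0*(-30) = 0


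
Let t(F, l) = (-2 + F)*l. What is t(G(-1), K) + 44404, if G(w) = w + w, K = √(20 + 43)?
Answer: 44404 - 12*√7 ≈ 44372.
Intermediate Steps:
K = 3*√7 (K = √63 = 3*√7 ≈ 7.9373)
G(w) = 2*w
t(F, l) = l*(-2 + F)
t(G(-1), K) + 44404 = (3*√7)*(-2 + 2*(-1)) + 44404 = (3*√7)*(-2 - 2) + 44404 = (3*√7)*(-4) + 44404 = -12*√7 + 44404 = 44404 - 12*√7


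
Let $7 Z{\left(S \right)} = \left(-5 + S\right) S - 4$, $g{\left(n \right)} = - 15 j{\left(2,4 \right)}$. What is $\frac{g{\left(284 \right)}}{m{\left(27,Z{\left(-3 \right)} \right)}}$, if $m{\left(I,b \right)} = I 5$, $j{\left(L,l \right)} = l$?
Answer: $- \frac{4}{9} \approx -0.44444$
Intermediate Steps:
$g{\left(n \right)} = -60$ ($g{\left(n \right)} = \left(-15\right) 4 = -60$)
$Z{\left(S \right)} = - \frac{4}{7} + \frac{S \left(-5 + S\right)}{7}$ ($Z{\left(S \right)} = \frac{\left(-5 + S\right) S - 4}{7} = \frac{S \left(-5 + S\right) - 4}{7} = \frac{-4 + S \left(-5 + S\right)}{7} = - \frac{4}{7} + \frac{S \left(-5 + S\right)}{7}$)
$m{\left(I,b \right)} = 5 I$
$\frac{g{\left(284 \right)}}{m{\left(27,Z{\left(-3 \right)} \right)}} = - \frac{60}{5 \cdot 27} = - \frac{60}{135} = \left(-60\right) \frac{1}{135} = - \frac{4}{9}$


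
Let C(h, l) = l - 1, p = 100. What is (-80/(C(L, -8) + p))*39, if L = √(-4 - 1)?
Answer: -240/7 ≈ -34.286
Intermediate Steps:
L = I*√5 (L = √(-5) = I*√5 ≈ 2.2361*I)
C(h, l) = -1 + l
(-80/(C(L, -8) + p))*39 = (-80/((-1 - 8) + 100))*39 = (-80/(-9 + 100))*39 = (-80/91)*39 = ((1/91)*(-80))*39 = -80/91*39 = -240/7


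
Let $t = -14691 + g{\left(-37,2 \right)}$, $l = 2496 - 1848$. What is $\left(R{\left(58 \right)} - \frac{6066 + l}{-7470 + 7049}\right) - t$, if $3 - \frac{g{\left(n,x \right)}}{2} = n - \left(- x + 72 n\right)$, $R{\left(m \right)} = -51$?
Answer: $\frac{8381246}{421} \approx 19908.0$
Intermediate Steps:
$l = 648$
$g{\left(n,x \right)} = 6 - 2 x + 142 n$ ($g{\left(n,x \right)} = 6 - 2 \left(n - \left(- x + 72 n\right)\right) = 6 - 2 \left(x - 71 n\right) = 6 + \left(- 2 x + 142 n\right) = 6 - 2 x + 142 n$)
$t = -19943$ ($t = -14691 + \left(6 - 4 + 142 \left(-37\right)\right) = -14691 - 5252 = -19943$)
$\left(R{\left(58 \right)} - \frac{6066 + l}{-7470 + 7049}\right) - t = \left(-51 - \frac{6066 + 648}{-7470 + 7049}\right) - -19943 = \left(-51 - \frac{6714}{-421}\right) + 19943 = \left(-51 - 6714 \left(- \frac{1}{421}\right)\right) + 19943 = \left(-51 - - \frac{6714}{421}\right) + 19943 = \left(-51 + \frac{6714}{421}\right) + 19943 = - \frac{14757}{421} + 19943 = \frac{8381246}{421}$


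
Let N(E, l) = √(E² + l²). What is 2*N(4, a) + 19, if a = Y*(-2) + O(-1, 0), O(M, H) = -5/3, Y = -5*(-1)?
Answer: 131/3 ≈ 43.667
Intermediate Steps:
Y = 5
O(M, H) = -5/3 (O(M, H) = -5*⅓ = -5/3)
a = -35/3 (a = 5*(-2) - 5/3 = -10 - 5/3 = -35/3 ≈ -11.667)
2*N(4, a) + 19 = 2*√(4² + (-35/3)²) + 19 = 2*√(16 + 1225/9) + 19 = 2*√(1369/9) + 19 = 2*(37/3) + 19 = 74/3 + 19 = 131/3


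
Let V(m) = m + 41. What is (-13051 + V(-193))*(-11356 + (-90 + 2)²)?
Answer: 47689236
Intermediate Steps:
V(m) = 41 + m
(-13051 + V(-193))*(-11356 + (-90 + 2)²) = (-13051 + (41 - 193))*(-11356 + (-90 + 2)²) = (-13051 - 152)*(-11356 + (-88)²) = -13203*(-11356 + 7744) = -13203*(-3612) = 47689236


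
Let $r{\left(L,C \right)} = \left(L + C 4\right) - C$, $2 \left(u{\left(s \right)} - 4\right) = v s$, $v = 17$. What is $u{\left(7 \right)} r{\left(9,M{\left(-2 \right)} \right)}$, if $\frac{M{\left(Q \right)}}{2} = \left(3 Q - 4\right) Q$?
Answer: $\frac{16383}{2} \approx 8191.5$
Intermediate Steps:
$M{\left(Q \right)} = 2 Q \left(-4 + 3 Q\right)$ ($M{\left(Q \right)} = 2 \left(3 Q - 4\right) Q = 2 \left(-4 + 3 Q\right) Q = 2 Q \left(-4 + 3 Q\right)$)
$u{\left(s \right)} = 4 + \frac{17 s}{2}$
$r{\left(L,C \right)} = L + 3 C$ ($r{\left(L,C \right)} = \left(L + 4 C\right) - C = L + 3 C$)
$u{\left(7 \right)} r{\left(9,M{\left(-2 \right)} \right)} = \left(4 + \frac{17}{2} \cdot 7\right) \left(9 + 3 \cdot 2 \left(-2\right) \left(-4 + 3 \left(-2\right)\right)\right) = \left(4 + \frac{119}{2}\right) \left(9 + 3 \cdot 2 \left(-2\right) \left(-4 - 6\right)\right) = \frac{127 \left(9 + 3 \cdot 2 \left(-2\right) \left(-10\right)\right)}{2} = \frac{127 \left(9 + 3 \cdot 40\right)}{2} = \frac{127 \left(9 + 120\right)}{2} = \frac{127}{2} \cdot 129 = \frac{16383}{2}$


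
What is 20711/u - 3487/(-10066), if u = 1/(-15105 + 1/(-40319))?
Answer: -126966303782630943/405851054 ≈ -3.1284e+8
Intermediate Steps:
u = -40319/609018496 (u = 1/(-15105 - 1/40319) = 1/(-609018496/40319) = -40319/609018496 ≈ -6.6203e-5)
20711/u - 3487/(-10066) = 20711/(-40319/609018496) - 3487/(-10066) = 20711*(-609018496/40319) - 3487*(-1/10066) = -12613382070656/40319 + 3487/10066 = -126966303782630943/405851054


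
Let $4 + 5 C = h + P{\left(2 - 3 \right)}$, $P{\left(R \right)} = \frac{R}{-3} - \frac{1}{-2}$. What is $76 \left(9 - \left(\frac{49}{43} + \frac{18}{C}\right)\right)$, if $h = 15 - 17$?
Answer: $\frac{2561048}{1333} \approx 1921.3$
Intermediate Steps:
$P{\left(R \right)} = \frac{1}{2} - \frac{R}{3}$ ($P{\left(R \right)} = R \left(- \frac{1}{3}\right) - - \frac{1}{2} = - \frac{R}{3} + \frac{1}{2} = \frac{1}{2} - \frac{R}{3}$)
$h = -2$ ($h = 15 - 17 = -2$)
$C = - \frac{31}{30}$ ($C = - \frac{4}{5} + \frac{-2 + \left(\frac{1}{2} - \frac{2 - 3}{3}\right)}{5} = - \frac{4}{5} + \frac{-2 + \left(\frac{1}{2} - - \frac{1}{3}\right)}{5} = - \frac{4}{5} + \frac{-2 + \left(\frac{1}{2} + \frac{1}{3}\right)}{5} = - \frac{4}{5} + \frac{-2 + \frac{5}{6}}{5} = - \frac{4}{5} + \frac{1}{5} \left(- \frac{7}{6}\right) = - \frac{4}{5} - \frac{7}{30} = - \frac{31}{30} \approx -1.0333$)
$76 \left(9 - \left(\frac{49}{43} + \frac{18}{C}\right)\right) = 76 \left(9 - \left(- \frac{540}{31} + \frac{49}{43}\right)\right) = 76 \left(9 - - \frac{21701}{1333}\right) = 76 \left(9 + \left(- \frac{49}{43} + \frac{540}{31}\right)\right) = 76 \left(9 + \frac{21701}{1333}\right) = 76 \cdot \frac{33698}{1333} = \frac{2561048}{1333}$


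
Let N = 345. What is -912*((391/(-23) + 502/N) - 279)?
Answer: 30891872/115 ≈ 2.6863e+5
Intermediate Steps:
-912*((391/(-23) + 502/N) - 279) = -912*((391/(-23) + 502/345) - 279) = -912*((391*(-1/23) + 502*(1/345)) - 279) = -912*((-17 + 502/345) - 279) = -912*(-5363/345 - 279) = -912*(-101618/345) = 30891872/115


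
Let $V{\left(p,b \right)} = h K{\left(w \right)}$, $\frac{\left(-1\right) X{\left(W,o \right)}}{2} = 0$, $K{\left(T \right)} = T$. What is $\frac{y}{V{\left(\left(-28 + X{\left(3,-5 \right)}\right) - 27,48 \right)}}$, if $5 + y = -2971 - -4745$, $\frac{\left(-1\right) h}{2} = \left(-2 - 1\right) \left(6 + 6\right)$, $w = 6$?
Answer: $\frac{1769}{432} \approx 4.0949$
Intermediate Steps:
$X{\left(W,o \right)} = 0$ ($X{\left(W,o \right)} = \left(-2\right) 0 = 0$)
$h = 72$ ($h = - 2 \left(-2 - 1\right) \left(6 + 6\right) = - 2 \left(\left(-3\right) 12\right) = \left(-2\right) \left(-36\right) = 72$)
$V{\left(p,b \right)} = 432$ ($V{\left(p,b \right)} = 72 \cdot 6 = 432$)
$y = 1769$ ($y = -5 - -1774 = -5 + \left(-2971 + 4745\right) = -5 + 1774 = 1769$)
$\frac{y}{V{\left(\left(-28 + X{\left(3,-5 \right)}\right) - 27,48 \right)}} = \frac{1769}{432}$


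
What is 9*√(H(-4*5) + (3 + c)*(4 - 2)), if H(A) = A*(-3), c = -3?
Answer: 18*√15 ≈ 69.714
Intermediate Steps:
H(A) = -3*A
9*√(H(-4*5) + (3 + c)*(4 - 2)) = 9*√(-(-12)*5 + (3 - 3)*(4 - 2)) = 9*√(-3*(-20) + 0*2) = 9*√(60 + 0) = 9*√60 = 9*(2*√15) = 18*√15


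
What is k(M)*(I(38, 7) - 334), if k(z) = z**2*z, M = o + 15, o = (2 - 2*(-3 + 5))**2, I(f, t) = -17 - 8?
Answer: -2462381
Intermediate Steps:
I(f, t) = -25
o = 4 (o = (2 - 2*2)**2 = (2 - 4)**2 = (-2)**2 = 4)
M = 19 (M = 4 + 15 = 19)
k(z) = z**3
k(M)*(I(38, 7) - 334) = 19**3*(-25 - 334) = 6859*(-359) = -2462381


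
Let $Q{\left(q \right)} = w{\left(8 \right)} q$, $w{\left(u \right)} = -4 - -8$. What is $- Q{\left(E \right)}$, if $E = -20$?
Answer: $80$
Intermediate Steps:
$w{\left(u \right)} = 4$ ($w{\left(u \right)} = -4 + 8 = 4$)
$Q{\left(q \right)} = 4 q$
$- Q{\left(E \right)} = - 4 \left(-20\right) = \left(-1\right) \left(-80\right) = 80$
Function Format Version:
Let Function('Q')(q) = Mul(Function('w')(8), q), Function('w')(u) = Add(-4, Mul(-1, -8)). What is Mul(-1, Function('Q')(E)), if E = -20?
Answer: 80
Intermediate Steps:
Function('w')(u) = 4 (Function('w')(u) = Add(-4, 8) = 4)
Function('Q')(q) = Mul(4, q)
Mul(-1, Function('Q')(E)) = Mul(-1, Mul(4, -20)) = Mul(-1, -80) = 80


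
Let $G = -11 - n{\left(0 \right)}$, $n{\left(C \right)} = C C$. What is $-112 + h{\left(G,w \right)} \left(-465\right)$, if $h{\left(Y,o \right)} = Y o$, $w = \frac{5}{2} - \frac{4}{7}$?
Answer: $\frac{136537}{14} \approx 9752.6$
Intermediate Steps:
$n{\left(C \right)} = C^{2}$
$w = \frac{27}{14}$ ($w = 5 \cdot \frac{1}{2} - \frac{4}{7} = \frac{5}{2} - \frac{4}{7} = \frac{27}{14} \approx 1.9286$)
$G = -11$ ($G = -11 - 0^{2} = -11 - 0 = -11 + 0 = -11$)
$-112 + h{\left(G,w \right)} \left(-465\right) = -112 + \left(-11\right) \frac{27}{14} \left(-465\right) = -112 - - \frac{138105}{14} = -112 + \frac{138105}{14} = \frac{136537}{14}$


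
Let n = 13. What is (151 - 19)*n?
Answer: 1716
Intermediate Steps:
(151 - 19)*n = (151 - 19)*13 = 132*13 = 1716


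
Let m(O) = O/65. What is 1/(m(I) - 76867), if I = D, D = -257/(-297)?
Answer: -19305/1483917178 ≈ -1.3009e-5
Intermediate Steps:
D = 257/297 (D = -257*(-1/297) = 257/297 ≈ 0.86532)
I = 257/297 ≈ 0.86532
m(O) = O/65 (m(O) = O*(1/65) = O/65)
1/(m(I) - 76867) = 1/((1/65)*(257/297) - 76867) = 1/(257/19305 - 76867) = 1/(-1483917178/19305) = -19305/1483917178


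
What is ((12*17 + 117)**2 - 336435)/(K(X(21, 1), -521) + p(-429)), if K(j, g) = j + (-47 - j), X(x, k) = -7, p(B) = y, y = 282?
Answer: -233394/235 ≈ -993.17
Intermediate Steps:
p(B) = 282
K(j, g) = -47
((12*17 + 117)**2 - 336435)/(K(X(21, 1), -521) + p(-429)) = ((12*17 + 117)**2 - 336435)/(-47 + 282) = ((204 + 117)**2 - 336435)/235 = (321**2 - 336435)*(1/235) = (103041 - 336435)*(1/235) = -233394*1/235 = -233394/235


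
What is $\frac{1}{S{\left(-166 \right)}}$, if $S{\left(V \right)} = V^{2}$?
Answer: $\frac{1}{27556} \approx 3.629 \cdot 10^{-5}$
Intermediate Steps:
$\frac{1}{S{\left(-166 \right)}} = \frac{1}{\left(-166\right)^{2}} = \frac{1}{27556}$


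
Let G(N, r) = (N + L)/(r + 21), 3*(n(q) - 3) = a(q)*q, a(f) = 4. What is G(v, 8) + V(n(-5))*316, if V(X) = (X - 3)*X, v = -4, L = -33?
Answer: 2015747/261 ≈ 7723.2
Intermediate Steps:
n(q) = 3 + 4*q/3 (n(q) = 3 + (4*q)/3 = 3 + 4*q/3)
V(X) = X*(-3 + X) (V(X) = (-3 + X)*X = X*(-3 + X))
G(N, r) = (-33 + N)/(21 + r) (G(N, r) = (N - 33)/(r + 21) = (-33 + N)/(21 + r))
G(v, 8) + V(n(-5))*316 = (-33 - 4)/(21 + 8) + ((3 + (4/3)*(-5))*(-3 + (3 + (4/3)*(-5))))*316 = -37/29 + ((3 - 20/3)*(-3 + (3 - 20/3)))*316 = (1/29)*(-37) - 11*(-3 - 11/3)/3*316 = -37/29 - 11/3*(-20/3)*316 = -37/29 + (220/9)*316 = -37/29 + 69520/9 = 2015747/261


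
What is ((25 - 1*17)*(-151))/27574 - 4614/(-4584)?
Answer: 10140747/10533268 ≈ 0.96274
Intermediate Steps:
((25 - 1*17)*(-151))/27574 - 4614/(-4584) = ((25 - 17)*(-151))*(1/27574) - 4614*(-1/4584) = (8*(-151))*(1/27574) + 769/764 = -1208*1/27574 + 769/764 = -604/13787 + 769/764 = 10140747/10533268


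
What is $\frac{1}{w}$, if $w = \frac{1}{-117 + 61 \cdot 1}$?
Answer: $-56$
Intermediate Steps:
$w = - \frac{1}{56}$ ($w = \frac{1}{-117 + 61} = \frac{1}{-56} = - \frac{1}{56} \approx -0.017857$)
$\frac{1}{w} = \frac{1}{- \frac{1}{56}} = -56$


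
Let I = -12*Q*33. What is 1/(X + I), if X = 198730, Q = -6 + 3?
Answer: 1/199918 ≈ 5.0021e-6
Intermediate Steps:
Q = -3
I = 1188 (I = -12*(-3)*33 = 36*33 = 1188)
1/(X + I) = 1/(198730 + 1188) = 1/199918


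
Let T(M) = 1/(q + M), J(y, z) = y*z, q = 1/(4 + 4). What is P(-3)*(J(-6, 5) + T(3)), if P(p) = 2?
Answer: -1484/25 ≈ -59.360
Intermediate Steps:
q = ⅛ (q = 1/8 = ⅛ ≈ 0.12500)
T(M) = 1/(⅛ + M)
P(-3)*(J(-6, 5) + T(3)) = 2*(-6*5 + 8/(1 + 8*3)) = 2*(-30 + 8/(1 + 24)) = 2*(-30 + 8/25) = 2*(-742/25) = -1484/25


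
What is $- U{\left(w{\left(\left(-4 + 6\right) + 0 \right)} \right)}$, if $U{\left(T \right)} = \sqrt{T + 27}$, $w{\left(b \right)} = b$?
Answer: $- \sqrt{29} \approx -5.3852$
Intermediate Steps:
$U{\left(T \right)} = \sqrt{27 + T}$
$- U{\left(w{\left(\left(-4 + 6\right) + 0 \right)} \right)} = - \sqrt{27 + \left(\left(-4 + 6\right) + 0\right)} = - \sqrt{27 + \left(2 + 0\right)} = - \sqrt{27 + 2} = - \sqrt{29}$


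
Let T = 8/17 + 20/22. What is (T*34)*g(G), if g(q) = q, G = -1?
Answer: -516/11 ≈ -46.909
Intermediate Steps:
T = 258/187 (T = 8*(1/17) + 20*(1/22) = 8/17 + 10/11 = 258/187 ≈ 1.3797)
(T*34)*g(G) = ((258/187)*34)*(-1) = (516/11)*(-1) = -516/11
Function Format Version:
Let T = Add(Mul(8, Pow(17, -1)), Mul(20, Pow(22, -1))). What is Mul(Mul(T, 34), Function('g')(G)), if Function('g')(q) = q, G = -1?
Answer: Rational(-516, 11) ≈ -46.909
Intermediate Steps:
T = Rational(258, 187) (T = Add(Mul(8, Rational(1, 17)), Mul(20, Rational(1, 22))) = Add(Rational(8, 17), Rational(10, 11)) = Rational(258, 187) ≈ 1.3797)
Mul(Mul(T, 34), Function('g')(G)) = Mul(Mul(Rational(258, 187), 34), -1) = Mul(Rational(516, 11), -1) = Rational(-516, 11)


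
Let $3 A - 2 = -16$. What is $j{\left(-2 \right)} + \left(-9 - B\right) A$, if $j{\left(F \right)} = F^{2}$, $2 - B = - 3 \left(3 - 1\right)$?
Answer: $\frac{250}{3} \approx 83.333$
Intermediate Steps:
$B = 8$ ($B = 2 - - 3 \left(3 - 1\right) = 2 - \left(-3\right) 2 = 2 - -6 = 2 + 6 = 8$)
$A = - \frac{14}{3}$ ($A = \frac{2}{3} + \frac{1}{3} \left(-16\right) = \frac{2}{3} - \frac{16}{3} = - \frac{14}{3} \approx -4.6667$)
$j{\left(-2 \right)} + \left(-9 - B\right) A = \left(-2\right)^{2} + \left(-9 - 8\right) \left(- \frac{14}{3}\right) = 4 + \left(-9 - 8\right) \left(- \frac{14}{3}\right) = 4 - - \frac{238}{3} = 4 + \frac{238}{3} = \frac{250}{3}$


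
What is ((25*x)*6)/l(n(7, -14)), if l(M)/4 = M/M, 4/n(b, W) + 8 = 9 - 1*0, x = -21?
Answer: -1575/2 ≈ -787.50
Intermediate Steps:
n(b, W) = 4 (n(b, W) = 4/(-8 + (9 - 1*0)) = 4/(-8 + (9 + 0)) = 4/(-8 + 9) = 4/1 = 4*1 = 4)
l(M) = 4 (l(M) = 4*(M/M) = 4*1 = 4)
((25*x)*6)/l(n(7, -14)) = ((25*(-21))*6)/4 = -525*6*(¼) = -3150*¼ = -1575/2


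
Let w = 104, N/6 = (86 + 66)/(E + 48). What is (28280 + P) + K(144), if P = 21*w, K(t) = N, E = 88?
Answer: 518002/17 ≈ 30471.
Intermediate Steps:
N = 114/17 (N = 6*((86 + 66)/(88 + 48)) = 6*(152/136) = 6*(152*(1/136)) = 6*(19/17) = 114/17 ≈ 6.7059)
K(t) = 114/17
P = 2184 (P = 21*104 = 2184)
(28280 + P) + K(144) = (28280 + 2184) + 114/17 = 30464 + 114/17 = 518002/17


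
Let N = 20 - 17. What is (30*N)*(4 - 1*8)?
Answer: -360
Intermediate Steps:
N = 3
(30*N)*(4 - 1*8) = (30*3)*(4 - 1*8) = 90*(4 - 8) = 90*(-4) = -360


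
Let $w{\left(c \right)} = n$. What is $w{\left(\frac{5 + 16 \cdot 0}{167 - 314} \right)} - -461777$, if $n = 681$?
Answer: $462458$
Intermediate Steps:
$w{\left(c \right)} = 681$
$w{\left(\frac{5 + 16 \cdot 0}{167 - 314} \right)} - -461777 = 681 - -461777 = 681 + 461777 = 462458$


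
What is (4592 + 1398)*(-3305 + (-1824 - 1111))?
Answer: -37377600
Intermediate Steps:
(4592 + 1398)*(-3305 + (-1824 - 1111)) = 5990*(-3305 - 2935) = 5990*(-6240) = -37377600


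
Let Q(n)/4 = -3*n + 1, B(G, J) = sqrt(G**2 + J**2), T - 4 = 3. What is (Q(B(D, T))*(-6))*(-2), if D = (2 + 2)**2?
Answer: 48 - 144*sqrt(305) ≈ -2466.9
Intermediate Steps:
T = 7 (T = 4 + 3 = 7)
D = 16 (D = 4**2 = 16)
Q(n) = 4 - 12*n (Q(n) = 4*(-3*n + 1) = 4*(1 - 3*n) = 4 - 12*n)
(Q(B(D, T))*(-6))*(-2) = ((4 - 12*sqrt(16**2 + 7**2))*(-6))*(-2) = ((4 - 12*sqrt(256 + 49))*(-6))*(-2) = ((4 - 12*sqrt(305))*(-6))*(-2) = (-24 + 72*sqrt(305))*(-2) = 48 - 144*sqrt(305)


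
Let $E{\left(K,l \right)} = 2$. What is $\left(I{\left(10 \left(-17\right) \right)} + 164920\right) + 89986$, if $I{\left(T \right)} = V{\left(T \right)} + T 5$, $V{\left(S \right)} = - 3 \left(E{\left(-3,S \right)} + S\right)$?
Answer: $254560$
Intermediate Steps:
$V{\left(S \right)} = -6 - 3 S$ ($V{\left(S \right)} = - 3 \left(2 + S\right) = -6 - 3 S$)
$I{\left(T \right)} = -6 + 2 T$ ($I{\left(T \right)} = \left(-6 - 3 T\right) + T 5 = \left(-6 - 3 T\right) + 5 T = -6 + 2 T$)
$\left(I{\left(10 \left(-17\right) \right)} + 164920\right) + 89986 = \left(\left(-6 + 2 \cdot 10 \left(-17\right)\right) + 164920\right) + 89986 = \left(\left(-6 + 2 \left(-170\right)\right) + 164920\right) + 89986 = \left(\left(-6 - 340\right) + 164920\right) + 89986 = \left(-346 + 164920\right) + 89986 = 164574 + 89986 = 254560$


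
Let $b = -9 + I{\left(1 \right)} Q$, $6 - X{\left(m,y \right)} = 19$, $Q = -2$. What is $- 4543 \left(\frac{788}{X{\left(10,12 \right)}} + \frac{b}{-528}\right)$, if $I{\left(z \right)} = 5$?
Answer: $\frac{171732421}{624} \approx 2.7521 \cdot 10^{5}$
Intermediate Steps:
$X{\left(m,y \right)} = -13$ ($X{\left(m,y \right)} = 6 - 19 = -13$)
$b = -19$ ($b = -9 + 5 \left(-2\right) = -9 - 10 = -19$)
$- 4543 \left(\frac{788}{X{\left(10,12 \right)}} + \frac{b}{-528}\right) = - 4543 \left(\frac{788}{-13} - \frac{19}{-528}\right) = - 4543 \left(788 \left(- \frac{1}{13}\right) - - \frac{19}{528}\right) = - 4543 \left(- \frac{788}{13} + \frac{19}{528}\right) = \left(-4543\right) \left(- \frac{415817}{6864}\right) = \frac{171732421}{624}$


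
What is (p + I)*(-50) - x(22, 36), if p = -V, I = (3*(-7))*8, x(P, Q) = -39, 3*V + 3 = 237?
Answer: 12339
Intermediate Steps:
V = 78 (V = -1 + (⅓)*237 = -1 + 79 = 78)
I = -168 (I = -21*8 = -168)
p = -78 (p = -1*78 = -78)
(p + I)*(-50) - x(22, 36) = (-78 - 168)*(-50) - 1*(-39) = -246*(-50) + 39 = 12300 + 39 = 12339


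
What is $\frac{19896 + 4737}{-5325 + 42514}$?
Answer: $\frac{24633}{37189} \approx 0.66237$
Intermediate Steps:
$\frac{19896 + 4737}{-5325 + 42514} = \frac{24633}{37189}$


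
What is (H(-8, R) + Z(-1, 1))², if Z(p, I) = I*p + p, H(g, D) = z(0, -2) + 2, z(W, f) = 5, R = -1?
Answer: 25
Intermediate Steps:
H(g, D) = 7 (H(g, D) = 5 + 2 = 7)
Z(p, I) = p + I*p
(H(-8, R) + Z(-1, 1))² = (7 - (1 + 1))² = (7 - 1*2)² = (7 - 2)² = 5² = 25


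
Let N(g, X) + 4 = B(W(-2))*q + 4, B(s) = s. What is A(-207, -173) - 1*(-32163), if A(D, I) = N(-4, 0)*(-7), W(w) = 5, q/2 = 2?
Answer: 32023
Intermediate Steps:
q = 4 (q = 2*2 = 4)
N(g, X) = 20 (N(g, X) = -4 + (5*4 + 4) = -4 + (20 + 4) = -4 + 24 = 20)
A(D, I) = -140 (A(D, I) = 20*(-7) = -140)
A(-207, -173) - 1*(-32163) = -140 - 1*(-32163) = -140 + 32163 = 32023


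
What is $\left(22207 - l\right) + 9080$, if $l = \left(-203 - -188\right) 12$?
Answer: $31467$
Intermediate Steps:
$l = -180$ ($l = \left(-203 + 188\right) 12 = \left(-15\right) 12 = -180$)
$\left(22207 - l\right) + 9080 = \left(22207 - -180\right) + 9080 = \left(22207 + 180\right) + 9080 = 22387 + 9080 = 31467$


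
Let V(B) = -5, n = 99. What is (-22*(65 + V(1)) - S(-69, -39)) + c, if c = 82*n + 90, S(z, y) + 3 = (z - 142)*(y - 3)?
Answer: -1971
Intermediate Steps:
S(z, y) = -3 + (-142 + z)*(-3 + y) (S(z, y) = -3 + (z - 142)*(y - 3) = -3 + (-142 + z)*(-3 + y))
c = 8208 (c = 82*99 + 90 = 8118 + 90 = 8208)
(-22*(65 + V(1)) - S(-69, -39)) + c = (-22*(65 - 5) - (423 - 142*(-39) - 3*(-69) - 39*(-69))) + 8208 = (-22*60 - (423 + 5538 + 207 + 2691)) + 8208 = (-1320 - 1*8859) + 8208 = (-1320 - 8859) + 8208 = -10179 + 8208 = -1971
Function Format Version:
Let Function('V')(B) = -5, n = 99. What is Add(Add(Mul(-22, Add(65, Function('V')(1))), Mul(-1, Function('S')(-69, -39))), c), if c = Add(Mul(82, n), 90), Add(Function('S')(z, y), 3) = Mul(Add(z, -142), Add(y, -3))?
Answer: -1971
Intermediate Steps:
Function('S')(z, y) = Add(-3, Mul(Add(-142, z), Add(-3, y))) (Function('S')(z, y) = Add(-3, Mul(Add(z, -142), Add(y, -3))) = Add(-3, Mul(Add(-142, z), Add(-3, y))))
c = 8208 (c = Add(Mul(82, 99), 90) = Add(8118, 90) = 8208)
Add(Add(Mul(-22, Add(65, Function('V')(1))), Mul(-1, Function('S')(-69, -39))), c) = Add(Add(Mul(-22, Add(65, -5)), Mul(-1, Add(423, Mul(-142, -39), Mul(-3, -69), Mul(-39, -69)))), 8208) = Add(Add(Mul(-22, 60), Mul(-1, Add(423, 5538, 207, 2691))), 8208) = Add(Add(-1320, Mul(-1, 8859)), 8208) = Add(Add(-1320, -8859), 8208) = Add(-10179, 8208) = -1971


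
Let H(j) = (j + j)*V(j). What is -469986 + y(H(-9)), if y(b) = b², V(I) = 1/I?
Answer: -469982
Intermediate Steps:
V(I) = 1/I
H(j) = 2 (H(j) = (j + j)/j = (2*j)/j = 2)
-469986 + y(H(-9)) = -469986 + 2² = -469986 + 4 = -469982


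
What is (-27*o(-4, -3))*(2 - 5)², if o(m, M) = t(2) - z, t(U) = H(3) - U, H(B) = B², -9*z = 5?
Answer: -1836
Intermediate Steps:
z = -5/9 (z = -⅑*5 = -5/9 ≈ -0.55556)
t(U) = 9 - U (t(U) = 3² - U = 9 - U)
o(m, M) = 68/9 (o(m, M) = (9 - 1*2) - 1*(-5/9) = (9 - 2) + 5/9 = 7 + 5/9 = 68/9)
(-27*o(-4, -3))*(2 - 5)² = (-27*68/9)*(2 - 5)² = -204*(-3)² = -204*9 = -1836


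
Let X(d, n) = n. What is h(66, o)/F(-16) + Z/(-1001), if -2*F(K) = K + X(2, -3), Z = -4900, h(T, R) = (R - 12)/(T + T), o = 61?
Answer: 80437/16302 ≈ 4.9342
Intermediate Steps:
h(T, R) = (-12 + R)/(2*T) (h(T, R) = (-12 + R)/((2*T)) = (-12 + R)*(1/(2*T)) = (-12 + R)/(2*T))
F(K) = 3/2 - K/2 (F(K) = -(K - 3)/2 = -(-3 + K)/2 = 3/2 - K/2)
h(66, o)/F(-16) + Z/(-1001) = ((½)*(-12 + 61)/66)/(3/2 - ½*(-16)) - 4900/(-1001) = ((½)*(1/66)*49)/(3/2 + 8) - 4900*(-1/1001) = 49/(132*(19/2)) + 700/143 = (49/132)*(2/19) + 700/143 = 49/1254 + 700/143 = 80437/16302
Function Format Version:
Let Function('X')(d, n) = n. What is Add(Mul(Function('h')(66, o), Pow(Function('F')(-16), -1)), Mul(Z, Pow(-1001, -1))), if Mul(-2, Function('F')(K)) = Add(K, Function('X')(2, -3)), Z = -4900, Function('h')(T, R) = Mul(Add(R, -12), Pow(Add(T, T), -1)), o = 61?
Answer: Rational(80437, 16302) ≈ 4.9342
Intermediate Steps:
Function('h')(T, R) = Mul(Rational(1, 2), Pow(T, -1), Add(-12, R)) (Function('h')(T, R) = Mul(Add(-12, R), Pow(Mul(2, T), -1)) = Mul(Add(-12, R), Mul(Rational(1, 2), Pow(T, -1))) = Mul(Rational(1, 2), Pow(T, -1), Add(-12, R)))
Function('F')(K) = Add(Rational(3, 2), Mul(Rational(-1, 2), K)) (Function('F')(K) = Mul(Rational(-1, 2), Add(K, -3)) = Mul(Rational(-1, 2), Add(-3, K)) = Add(Rational(3, 2), Mul(Rational(-1, 2), K)))
Add(Mul(Function('h')(66, o), Pow(Function('F')(-16), -1)), Mul(Z, Pow(-1001, -1))) = Add(Mul(Mul(Rational(1, 2), Pow(66, -1), Add(-12, 61)), Pow(Add(Rational(3, 2), Mul(Rational(-1, 2), -16)), -1)), Mul(-4900, Pow(-1001, -1))) = Add(Mul(Mul(Rational(1, 2), Rational(1, 66), 49), Pow(Add(Rational(3, 2), 8), -1)), Mul(-4900, Rational(-1, 1001))) = Add(Mul(Rational(49, 132), Pow(Rational(19, 2), -1)), Rational(700, 143)) = Add(Mul(Rational(49, 132), Rational(2, 19)), Rational(700, 143)) = Add(Rational(49, 1254), Rational(700, 143)) = Rational(80437, 16302)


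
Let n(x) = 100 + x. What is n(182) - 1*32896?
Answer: -32614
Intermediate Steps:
n(182) - 1*32896 = (100 + 182) - 1*32896 = 282 - 32896 = -32614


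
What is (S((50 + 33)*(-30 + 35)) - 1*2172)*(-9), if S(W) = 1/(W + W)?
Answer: 16224831/830 ≈ 19548.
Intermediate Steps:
S(W) = 1/(2*W)
(S((50 + 33)*(-30 + 35)) - 1*2172)*(-9) = (1/(2*(((50 + 33)*(-30 + 35)))) - 1*2172)*(-9) = (1/(2*((83*5))) - 2172)*(-9) = ((½)/415 - 2172)*(-9) = ((½)*(1/415) - 2172)*(-9) = (1/830 - 2172)*(-9) = -1802759/830*(-9) = 16224831/830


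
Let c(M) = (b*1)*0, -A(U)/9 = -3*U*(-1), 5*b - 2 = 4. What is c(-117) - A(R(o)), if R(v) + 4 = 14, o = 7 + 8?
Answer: 270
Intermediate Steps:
o = 15
R(v) = 10 (R(v) = -4 + 14 = 10)
b = 6/5 (b = ⅖ + (⅕)*4 = ⅖ + ⅘ = 6/5 ≈ 1.2000)
A(U) = -27*U (A(U) = -9*(-3*U)*(-1) = -27*U)
c(M) = 0 (c(M) = ((6/5)*1)*0 = (6/5)*0 = 0)
c(-117) - A(R(o)) = 0 - (-27)*10 = 0 - 1*(-270) = 0 + 270 = 270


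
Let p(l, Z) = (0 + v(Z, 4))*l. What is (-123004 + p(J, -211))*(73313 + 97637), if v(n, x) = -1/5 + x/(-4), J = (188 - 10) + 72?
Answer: -21078818800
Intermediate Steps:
J = 250 (J = 178 + 72 = 250)
v(n, x) = -1/5 - x/4 (v(n, x) = -1*1/5 + x*(-1/4) = -1/5 - x/4)
p(l, Z) = -6*l/5 (p(l, Z) = (0 + (-1/5 - 1/4*4))*l = (0 + (-1/5 - 1))*l = (0 - 6/5)*l = -6*l/5)
(-123004 + p(J, -211))*(73313 + 97637) = (-123004 - 6/5*250)*(73313 + 97637) = (-123004 - 300)*170950 = -123304*170950 = -21078818800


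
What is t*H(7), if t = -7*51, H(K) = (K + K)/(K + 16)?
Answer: -4998/23 ≈ -217.30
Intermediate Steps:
H(K) = 2*K/(16 + K) (H(K) = (2*K)/(16 + K) = 2*K/(16 + K))
t = -357
t*H(7) = -714*7/(16 + 7) = -714*7/23 = -357*14/23 = -4998/23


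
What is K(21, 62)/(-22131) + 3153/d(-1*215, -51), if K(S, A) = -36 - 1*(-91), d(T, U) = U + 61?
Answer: 69778493/221310 ≈ 315.30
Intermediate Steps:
d(T, U) = 61 + U
K(S, A) = 55 (K(S, A) = -36 + 91 = 55)
K(21, 62)/(-22131) + 3153/d(-1*215, -51) = 55/(-22131) + 3153/(61 - 51) = 55*(-1/22131) + 3153/10 = -55/22131 + 3153*(⅒) = -55/22131 + 3153/10 = 69778493/221310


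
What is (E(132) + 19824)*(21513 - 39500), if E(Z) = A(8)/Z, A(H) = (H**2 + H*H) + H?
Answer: -11767563062/33 ≈ -3.5659e+8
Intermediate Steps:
A(H) = H + 2*H**2 (A(H) = (H**2 + H**2) + H = 2*H**2 + H = H + 2*H**2)
E(Z) = 136/Z (E(Z) = (8*(1 + 2*8))/Z = (8*(1 + 16))/Z = (8*17)/Z = 136/Z)
(E(132) + 19824)*(21513 - 39500) = (136/132 + 19824)*(21513 - 39500) = (136*(1/132) + 19824)*(-17987) = (34/33 + 19824)*(-17987) = (654226/33)*(-17987) = -11767563062/33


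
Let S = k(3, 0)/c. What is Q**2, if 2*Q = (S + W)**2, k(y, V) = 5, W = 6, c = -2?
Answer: 2401/64 ≈ 37.516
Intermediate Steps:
S = -5/2 (S = 5/(-2) = 5*(-1/2) = -5/2 ≈ -2.5000)
Q = 49/8 (Q = (-5/2 + 6)**2/2 = (7/2)**2/2 = (1/2)*(49/4) = 49/8 ≈ 6.1250)
Q**2 = (49/8)**2 = 2401/64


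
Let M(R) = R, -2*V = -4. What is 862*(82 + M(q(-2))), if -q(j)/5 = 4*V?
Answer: 36204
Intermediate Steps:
V = 2 (V = -½*(-4) = 2)
q(j) = -40 (q(j) = -20*2 = -5*8 = -40)
862*(82 + M(q(-2))) = 862*(82 - 40) = 862*42 = 36204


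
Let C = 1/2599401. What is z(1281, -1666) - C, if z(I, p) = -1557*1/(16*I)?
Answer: -192727993/2537015376 ≈ -0.075966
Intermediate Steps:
z(I, p) = -1557/(16*I) (z(I, p) = -1557*1/(16*I) = -1557/(16*I))
C = 1/2599401 ≈ 3.8470e-7
z(1281, -1666) - C = -1557/16/1281 - 1*1/2599401 = -1557/16*1/1281 - 1/2599401 = -519/6832 - 1/2599401 = -192727993/2537015376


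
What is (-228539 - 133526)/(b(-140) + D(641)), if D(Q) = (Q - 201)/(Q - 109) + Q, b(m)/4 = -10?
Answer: -48154645/80043 ≈ -601.61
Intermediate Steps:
b(m) = -40 (b(m) = 4*(-10) = -40)
D(Q) = Q + (-201 + Q)/(-109 + Q) (D(Q) = (-201 + Q)/(-109 + Q) + Q = Q + (-201 + Q)/(-109 + Q))
(-228539 - 133526)/(b(-140) + D(641)) = (-228539 - 133526)/(-40 + (-201 + 641**2 - 108*641)/(-109 + 641)) = -362065/(-40 + (-201 + 410881 - 69228)/532) = -362065/(-40 + (1/532)*341452) = -362065/(-40 + 85363/133) = -362065/80043/133 = -362065*133/80043 = -48154645/80043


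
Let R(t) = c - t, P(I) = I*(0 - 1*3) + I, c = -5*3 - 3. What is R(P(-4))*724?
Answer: -18824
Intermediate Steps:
c = -18 (c = -15 - 3 = -18)
P(I) = -2*I (P(I) = I*(0 - 3) + I = I*(-3) + I = -3*I + I = -2*I)
R(t) = -18 - t
R(P(-4))*724 = (-18 - (-2)*(-4))*724 = (-18 - 1*8)*724 = (-18 - 8)*724 = -26*724 = -18824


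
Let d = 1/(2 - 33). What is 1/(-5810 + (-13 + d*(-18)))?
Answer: -31/180495 ≈ -0.00017175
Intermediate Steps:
d = -1/31 (d = 1/(-31) = -1/31 ≈ -0.032258)
1/(-5810 + (-13 + d*(-18))) = 1/(-5810 + (-13 - 1/31*(-18))) = 1/(-5810 + (-13 + 18/31)) = 1/(-5810 - 385/31) = 1/(-180495/31) = -31/180495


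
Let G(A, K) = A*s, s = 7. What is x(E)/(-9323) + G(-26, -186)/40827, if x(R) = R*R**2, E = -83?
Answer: 23342651063/380630121 ≈ 61.326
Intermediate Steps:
G(A, K) = 7*A (G(A, K) = A*7 = 7*A)
x(R) = R**3
x(E)/(-9323) + G(-26, -186)/40827 = (-83)**3/(-9323) + (7*(-26))/40827 = -571787*(-1/9323) - 182*1/40827 = 571787/9323 - 182/40827 = 23342651063/380630121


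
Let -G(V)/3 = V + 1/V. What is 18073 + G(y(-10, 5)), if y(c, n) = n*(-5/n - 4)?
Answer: 453703/25 ≈ 18148.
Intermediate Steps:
y(c, n) = n*(-4 - 5/n)
G(V) = -3*V - 3/V (G(V) = -3*(V + 1/V) = -3*V - 3/V)
18073 + G(y(-10, 5)) = 18073 + (-3*(-5 - 4*5) - 3/(-5 - 4*5)) = 18073 + (-3*(-5 - 20) - 3/(-5 - 20)) = 18073 + (-3*(-25) - 3/(-25)) = 18073 + (75 - 3*(-1/25)) = 18073 + (75 + 3/25) = 18073 + 1878/25 = 453703/25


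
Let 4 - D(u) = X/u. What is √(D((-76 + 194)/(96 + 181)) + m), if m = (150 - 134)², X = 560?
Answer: 2*I*√917745/59 ≈ 32.474*I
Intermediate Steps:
D(u) = 4 - 560/u
m = 256 (m = 16² = 256)
√(D((-76 + 194)/(96 + 181)) + m) = √((4 - 560*(96 + 181)/(-76 + 194)) + 256) = √((4 - 560/(118/277)) + 256) = √((4 - 560/(118*(1/277))) + 256) = √((4 - 560/118/277) + 256) = √((4 - 560*277/118) + 256) = √((4 - 77560/59) + 256) = √(-77324/59 + 256) = √(-62220/59) = 2*I*√917745/59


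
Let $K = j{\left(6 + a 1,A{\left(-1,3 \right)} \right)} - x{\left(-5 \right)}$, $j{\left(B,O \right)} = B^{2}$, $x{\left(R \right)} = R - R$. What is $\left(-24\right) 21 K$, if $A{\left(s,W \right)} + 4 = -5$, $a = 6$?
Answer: $-72576$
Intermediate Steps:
$A{\left(s,W \right)} = -9$ ($A{\left(s,W \right)} = -4 - 5 = -9$)
$x{\left(R \right)} = 0$
$K = 144$ ($K = \left(6 + 6 \cdot 1\right)^{2} - 0 = \left(6 + 6\right)^{2} + 0 = 12^{2} + 0 = 144 + 0 = 144$)
$\left(-24\right) 21 K = \left(-24\right) 21 \cdot 144 = \left(-504\right) 144 = -72576$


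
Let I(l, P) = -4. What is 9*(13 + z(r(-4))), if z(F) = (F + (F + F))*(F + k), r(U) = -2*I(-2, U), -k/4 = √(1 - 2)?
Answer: 1845 - 864*I ≈ 1845.0 - 864.0*I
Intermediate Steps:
k = -4*I (k = -4*√(1 - 2) = -4*I ≈ -4.0*I)
r(U) = 8 (r(U) = -2*(-4) = 8)
z(F) = 3*F*(F - 4*I) (z(F) = (F + (F + F))*(F - 4*I) = (F + 2*F)*(F - 4*I) = (3*F)*(F - 4*I) = 3*F*(F - 4*I))
9*(13 + z(r(-4))) = 9*(13 + 3*8*(8 - 4*I)) = 9*(13 + (192 - 96*I)) = 9*(205 - 96*I) = 1845 - 864*I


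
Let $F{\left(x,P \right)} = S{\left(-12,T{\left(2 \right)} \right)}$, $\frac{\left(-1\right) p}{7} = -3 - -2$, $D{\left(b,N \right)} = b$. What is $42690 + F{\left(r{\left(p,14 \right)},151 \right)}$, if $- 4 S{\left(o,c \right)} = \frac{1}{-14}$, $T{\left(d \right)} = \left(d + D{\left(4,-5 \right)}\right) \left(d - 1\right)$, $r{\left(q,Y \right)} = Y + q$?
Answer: $\frac{2390641}{56} \approx 42690.0$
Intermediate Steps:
$p = 7$ ($p = - 7 \left(-3 - -2\right) = - 7 \left(-3 + 2\right) = \left(-7\right) \left(-1\right) = 7$)
$T{\left(d \right)} = \left(-1 + d\right) \left(4 + d\right)$ ($T{\left(d \right)} = \left(d + 4\right) \left(d - 1\right) = \left(4 + d\right) \left(-1 + d\right) = \left(-1 + d\right) \left(4 + d\right)$)
$S{\left(o,c \right)} = \frac{1}{56}$ ($S{\left(o,c \right)} = - \frac{1}{4 \left(-14\right)} = \left(- \frac{1}{4}\right) \left(- \frac{1}{14}\right) = \frac{1}{56}$)
$F{\left(x,P \right)} = \frac{1}{56}$
$42690 + F{\left(r{\left(p,14 \right)},151 \right)} = 42690 + \frac{1}{56} = \frac{2390641}{56}$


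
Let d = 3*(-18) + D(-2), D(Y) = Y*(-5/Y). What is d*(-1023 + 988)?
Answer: 2065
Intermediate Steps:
D(Y) = -5 (D(Y) = Y*(-5/Y) = -5)
d = -59 (d = 3*(-18) - 5 = -54 - 5 = -59)
d*(-1023 + 988) = -59*(-1023 + 988) = -59*(-35) = 2065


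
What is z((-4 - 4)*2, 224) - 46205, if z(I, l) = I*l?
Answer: -49789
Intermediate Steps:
z((-4 - 4)*2, 224) - 46205 = ((-4 - 4)*2)*224 - 46205 = -8*2*224 - 46205 = -16*224 - 46205 = -3584 - 46205 = -49789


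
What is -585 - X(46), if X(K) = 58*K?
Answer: -3253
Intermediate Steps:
-585 - X(46) = -585 - 58*46 = -585 - 1*2668 = -585 - 2668 = -3253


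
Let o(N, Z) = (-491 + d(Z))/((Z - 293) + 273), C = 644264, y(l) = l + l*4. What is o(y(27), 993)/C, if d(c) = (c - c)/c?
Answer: -491/626868872 ≈ -7.8326e-7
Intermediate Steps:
y(l) = 5*l (y(l) = l + 4*l = 5*l)
d(c) = 0 (d(c) = 0/c = 0)
o(N, Z) = -491/(-20 + Z) (o(N, Z) = (-491 + 0)/((Z - 293) + 273) = -491/((-293 + Z) + 273) = -491/(-20 + Z))
o(y(27), 993)/C = -491/(-20 + 993)/644264 = -491/973*(1/644264) = -491*1/973*(1/644264) = -491/973*1/644264 = -491/626868872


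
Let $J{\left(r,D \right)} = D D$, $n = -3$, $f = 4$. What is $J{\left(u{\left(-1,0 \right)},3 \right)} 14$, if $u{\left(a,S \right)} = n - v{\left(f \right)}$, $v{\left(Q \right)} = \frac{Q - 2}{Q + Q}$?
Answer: $126$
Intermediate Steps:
$v{\left(Q \right)} = \frac{-2 + Q}{2 Q}$
$u{\left(a,S \right)} = - \frac{13}{4}$ ($u{\left(a,S \right)} = -3 - \frac{-2 + 4}{2 \cdot 4} = -3 - \frac{1}{2} \cdot \frac{1}{4} \cdot 2 = -3 - \frac{1}{4} = - \frac{13}{4}$)
$J{\left(r,D \right)} = D^{2}$
$J{\left(u{\left(-1,0 \right)},3 \right)} 14 = 3^{2} \cdot 14 = 9 \cdot 14 = 126$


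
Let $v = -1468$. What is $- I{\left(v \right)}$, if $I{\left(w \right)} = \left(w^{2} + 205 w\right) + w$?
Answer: $-1852616$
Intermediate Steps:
$I{\left(w \right)} = w^{2} + 206 w$
$- I{\left(v \right)} = - \left(-1468\right) \left(206 - 1468\right) = - \left(-1468\right) \left(-1262\right) = \left(-1\right) 1852616 = -1852616$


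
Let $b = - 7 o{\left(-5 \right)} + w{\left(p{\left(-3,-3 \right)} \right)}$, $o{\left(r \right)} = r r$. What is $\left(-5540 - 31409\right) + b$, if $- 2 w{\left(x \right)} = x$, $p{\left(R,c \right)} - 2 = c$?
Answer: $- \frac{74247}{2} \approx -37124.0$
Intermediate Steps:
$o{\left(r \right)} = r^{2}$
$p{\left(R,c \right)} = 2 + c$
$w{\left(x \right)} = - \frac{x}{2}$
$b = - \frac{349}{2}$ ($b = - 7 \left(-5\right)^{2} - \frac{2 - 3}{2} = \left(-7\right) 25 - - \frac{1}{2} = -175 + \frac{1}{2} = - \frac{349}{2} \approx -174.5$)
$\left(-5540 - 31409\right) + b = \left(-5540 - 31409\right) - \frac{349}{2} = -36949 - \frac{349}{2} = - \frac{74247}{2}$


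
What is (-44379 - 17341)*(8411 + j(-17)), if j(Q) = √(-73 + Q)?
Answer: -519126920 - 185160*I*√10 ≈ -5.1913e+8 - 5.8553e+5*I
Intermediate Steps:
(-44379 - 17341)*(8411 + j(-17)) = (-44379 - 17341)*(8411 + √(-73 - 17)) = -61720*(8411 + √(-90)) = -61720*(8411 + 3*I*√10) = -519126920 - 185160*I*√10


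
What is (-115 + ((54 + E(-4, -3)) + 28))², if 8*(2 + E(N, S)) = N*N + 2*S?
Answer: 18225/16 ≈ 1139.1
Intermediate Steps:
E(N, S) = -2 + S/4 + N²/8 (E(N, S) = -2 + (N*N + 2*S)/8 = -2 + (N² + 2*S)/8 = -2 + (S/4 + N²/8) = -2 + S/4 + N²/8)
(-115 + ((54 + E(-4, -3)) + 28))² = (-115 + ((54 + (-2 + (¼)*(-3) + (⅛)*(-4)²)) + 28))² = (-115 + ((54 + (-2 - ¾ + (⅛)*16)) + 28))² = (-115 + ((54 + (-2 - ¾ + 2)) + 28))² = (-115 + ((54 - ¾) + 28))² = (-115 + (213/4 + 28))² = (-115 + 325/4)² = (-135/4)² = 18225/16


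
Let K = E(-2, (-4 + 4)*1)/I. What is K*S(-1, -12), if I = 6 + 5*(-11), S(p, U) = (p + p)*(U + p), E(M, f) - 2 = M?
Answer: 0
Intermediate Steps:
E(M, f) = 2 + M
S(p, U) = 2*p*(U + p) (S(p, U) = (2*p)*(U + p) = 2*p*(U + p))
I = -49 (I = 6 - 55 = -49)
K = 0 (K = (2 - 2)/(-49) = 0*(-1/49) = 0)
K*S(-1, -12) = 0*(2*(-1)*(-12 - 1)) = 0*(2*(-1)*(-13)) = 0*26 = 0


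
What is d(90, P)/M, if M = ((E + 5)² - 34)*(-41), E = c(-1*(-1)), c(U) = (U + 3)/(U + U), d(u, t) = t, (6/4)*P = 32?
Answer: -64/1845 ≈ -0.034688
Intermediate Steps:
P = 64/3 (P = (⅔)*32 = 64/3 ≈ 21.333)
c(U) = (3 + U)/(2*U) (c(U) = (3 + U)/((2*U)) = (3 + U)*(1/(2*U)) = (3 + U)/(2*U))
E = 2 (E = (3 - 1*(-1))/(2*((-1*(-1)))) = (½)*(3 + 1)/1 = (½)*1*4 = 2)
M = -615 (M = ((2 + 5)² - 34)*(-41) = (7² - 34)*(-41) = (49 - 34)*(-41) = 15*(-41) = -615)
d(90, P)/M = (64/3)/(-615) = (64/3)*(-1/615) = -64/1845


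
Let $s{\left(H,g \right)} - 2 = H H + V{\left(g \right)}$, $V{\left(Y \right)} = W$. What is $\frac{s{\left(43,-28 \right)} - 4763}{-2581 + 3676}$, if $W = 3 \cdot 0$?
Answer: $- \frac{2912}{1095} \approx -2.6594$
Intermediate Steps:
$W = 0$
$V{\left(Y \right)} = 0$
$s{\left(H,g \right)} = 2 + H^{2}$ ($s{\left(H,g \right)} = 2 + \left(H H + 0\right) = 2 + \left(H^{2} + 0\right) = 2 + H^{2}$)
$\frac{s{\left(43,-28 \right)} - 4763}{-2581 + 3676} = \frac{\left(2 + 43^{2}\right) - 4763}{-2581 + 3676} = \frac{\left(2 + 1849\right) - 4763}{1095} = \left(1851 - 4763\right) \frac{1}{1095} = \left(-2912\right) \frac{1}{1095} = - \frac{2912}{1095}$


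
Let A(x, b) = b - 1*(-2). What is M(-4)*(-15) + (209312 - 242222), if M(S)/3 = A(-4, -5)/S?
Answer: -131775/4 ≈ -32944.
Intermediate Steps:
A(x, b) = 2 + b (A(x, b) = b + 2 = 2 + b)
M(S) = -9/S (M(S) = 3*((2 - 5)/S) = 3*(-3/S) = -9/S)
M(-4)*(-15) + (209312 - 242222) = -9/(-4)*(-15) + (209312 - 242222) = -9*(-1/4)*(-15) - 32910 = (9/4)*(-15) - 32910 = -135/4 - 32910 = -131775/4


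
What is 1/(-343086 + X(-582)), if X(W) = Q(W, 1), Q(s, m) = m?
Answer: -1/343085 ≈ -2.9147e-6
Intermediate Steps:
X(W) = 1
1/(-343086 + X(-582)) = 1/(-343086 + 1) = 1/(-343085) = -1/343085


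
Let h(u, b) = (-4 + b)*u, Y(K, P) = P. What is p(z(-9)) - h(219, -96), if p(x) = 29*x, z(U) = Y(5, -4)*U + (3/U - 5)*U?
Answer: 24336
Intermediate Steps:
h(u, b) = u*(-4 + b)
z(U) = -4*U + U*(-5 + 3/U) (z(U) = -4*U + (3/U - 5)*U = -4*U + (-5 + 3/U)*U = -4*U + U*(-5 + 3/U))
p(z(-9)) - h(219, -96) = 29*(3 - 9*(-9)) - 219*(-4 - 96) = 29*(3 + 81) - 219*(-100) = 29*84 - 1*(-21900) = 2436 + 21900 = 24336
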